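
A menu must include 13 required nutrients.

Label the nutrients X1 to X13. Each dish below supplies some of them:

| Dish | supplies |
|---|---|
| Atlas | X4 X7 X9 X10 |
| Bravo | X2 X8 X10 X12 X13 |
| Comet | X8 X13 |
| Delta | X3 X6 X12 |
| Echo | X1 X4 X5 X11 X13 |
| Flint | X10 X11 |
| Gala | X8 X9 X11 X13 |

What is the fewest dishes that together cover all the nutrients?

4

Take {Atlas, Bravo, Delta, Echo}. Their union is {X1, X2, X3, X4, X5, X6, X7, X8, X9, X10, X11, X12, X13}, which is all 13 nutrients.
Only Atlas contains X7, so Atlas is forced; the remaining 9 nutrients need at least 3 more dishes (each remaining dish adds at most 4) — so at least 4 dishes are needed, and 4 is optimal.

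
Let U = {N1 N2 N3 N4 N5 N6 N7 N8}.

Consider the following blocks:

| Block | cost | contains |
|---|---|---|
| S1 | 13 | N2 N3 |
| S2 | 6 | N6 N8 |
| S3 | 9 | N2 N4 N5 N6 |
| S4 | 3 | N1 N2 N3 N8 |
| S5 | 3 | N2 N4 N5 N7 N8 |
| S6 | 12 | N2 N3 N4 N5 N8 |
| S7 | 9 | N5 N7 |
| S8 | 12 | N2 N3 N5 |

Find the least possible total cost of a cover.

S2, S4, S5 together cover every item (S2 ∪ S4 ∪ S5 = {N1, N2, N3, N4, N5, N6, N7, N8}); total cost 6 + 3 + 3 = 12.
No covering selection has total cost below 12.

12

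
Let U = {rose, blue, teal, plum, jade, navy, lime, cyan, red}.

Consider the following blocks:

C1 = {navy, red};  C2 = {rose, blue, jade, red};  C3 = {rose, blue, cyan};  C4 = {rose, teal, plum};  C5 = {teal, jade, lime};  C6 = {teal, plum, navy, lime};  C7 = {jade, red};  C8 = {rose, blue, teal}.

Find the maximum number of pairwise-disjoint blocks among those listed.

3

C3, C6, C7 are pairwise disjoint (C3={rose,blue,cyan}; C6={teal,plum,navy,lime}; C7={jade,red}).
Every remaining block overlaps one of these, and no 4 of the listed blocks are pairwise disjoint, so 3 is the maximum.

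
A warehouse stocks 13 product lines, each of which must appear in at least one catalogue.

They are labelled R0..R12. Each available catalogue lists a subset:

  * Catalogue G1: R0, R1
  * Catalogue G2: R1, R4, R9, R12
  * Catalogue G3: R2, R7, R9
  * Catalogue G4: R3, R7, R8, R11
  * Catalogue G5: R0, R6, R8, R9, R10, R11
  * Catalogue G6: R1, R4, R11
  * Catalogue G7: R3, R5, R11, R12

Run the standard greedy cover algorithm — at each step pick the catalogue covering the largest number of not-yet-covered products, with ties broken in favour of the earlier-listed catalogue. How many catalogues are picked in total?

Greedy: pick G5 (covers 6 new) → pick G2 (covers 3 new) → pick G3 (covers 2 new) → pick G7 (covers 2 new). Total picks: 4.

4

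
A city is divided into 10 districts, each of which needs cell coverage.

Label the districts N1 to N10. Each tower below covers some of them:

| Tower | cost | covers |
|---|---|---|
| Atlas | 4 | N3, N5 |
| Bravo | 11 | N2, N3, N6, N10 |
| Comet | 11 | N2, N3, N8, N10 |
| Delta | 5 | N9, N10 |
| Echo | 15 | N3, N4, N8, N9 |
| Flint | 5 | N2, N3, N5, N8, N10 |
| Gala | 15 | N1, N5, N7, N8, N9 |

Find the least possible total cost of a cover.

Bravo, Echo, Gala together cover every district (Bravo ∪ Echo ∪ Gala = {N1, N2, N3, N4, N5, N6, N7, N8, N9, N10}); total cost 11 + 15 + 15 = 41.
The greedy pick Flint, Delta, Gala, Bravo, Echo costs 51; no covering selection beats 41.

41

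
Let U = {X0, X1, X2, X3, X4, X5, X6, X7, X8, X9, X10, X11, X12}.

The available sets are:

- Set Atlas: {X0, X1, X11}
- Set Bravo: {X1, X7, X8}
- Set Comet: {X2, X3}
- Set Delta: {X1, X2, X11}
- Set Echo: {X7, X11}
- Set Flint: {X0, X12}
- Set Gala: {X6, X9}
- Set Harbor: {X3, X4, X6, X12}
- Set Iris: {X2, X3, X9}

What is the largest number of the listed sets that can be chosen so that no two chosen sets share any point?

Bravo, Comet, Flint, Gala are pairwise disjoint (Bravo={X1,X7,X8}; Comet={X2,X3}; Flint={X0,X12}; Gala={X6,X9}).
Every remaining set overlaps one of these, and no 5 of the listed sets are pairwise disjoint, so 4 is the maximum.

4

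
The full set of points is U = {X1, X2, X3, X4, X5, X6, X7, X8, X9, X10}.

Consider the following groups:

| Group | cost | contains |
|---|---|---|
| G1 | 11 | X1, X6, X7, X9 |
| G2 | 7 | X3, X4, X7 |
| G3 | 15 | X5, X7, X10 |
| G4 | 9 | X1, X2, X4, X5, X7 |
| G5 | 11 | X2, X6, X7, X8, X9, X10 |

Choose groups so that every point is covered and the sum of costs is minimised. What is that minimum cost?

27

G2, G4, G5 together cover every point (G2 ∪ G4 ∪ G5 = {X1, X2, X3, X4, X5, X6, X7, X8, X9, X10}); total cost 7 + 9 + 11 = 27.
No covering selection has total cost below 27.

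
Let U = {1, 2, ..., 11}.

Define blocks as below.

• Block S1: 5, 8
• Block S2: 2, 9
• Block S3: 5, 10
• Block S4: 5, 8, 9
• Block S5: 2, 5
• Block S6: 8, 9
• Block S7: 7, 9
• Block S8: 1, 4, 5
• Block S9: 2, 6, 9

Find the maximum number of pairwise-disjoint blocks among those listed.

2

S3, S9 are pairwise disjoint (S3={5,10}; S9={2,6,9}).
Every remaining block overlaps one of these, and no 3 of the listed blocks are pairwise disjoint, so 2 is the maximum.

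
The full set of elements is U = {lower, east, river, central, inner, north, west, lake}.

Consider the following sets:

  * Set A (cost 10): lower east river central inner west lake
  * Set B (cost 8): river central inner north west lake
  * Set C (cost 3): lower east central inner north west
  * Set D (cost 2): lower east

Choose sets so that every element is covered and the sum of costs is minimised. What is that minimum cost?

B, D together cover every element (B ∪ D = {lower, east, river, central, inner, north, west, lake}); total cost 8 + 2 = 10.
The greedy pick C, B costs 11; no covering selection beats 10.

10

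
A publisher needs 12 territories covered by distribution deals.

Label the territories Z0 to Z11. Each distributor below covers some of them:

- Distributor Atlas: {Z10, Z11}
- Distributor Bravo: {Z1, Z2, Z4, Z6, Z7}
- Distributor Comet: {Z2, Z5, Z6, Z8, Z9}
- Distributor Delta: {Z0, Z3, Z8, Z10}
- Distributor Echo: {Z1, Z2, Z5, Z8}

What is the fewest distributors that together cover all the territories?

Take {Atlas, Bravo, Comet, Delta}. Their union is {Z0, Z1, Z2, Z3, Z4, Z5, Z6, Z7, Z8, Z9, Z10, Z11}, which is all 12 territories.
Only Comet contains Z9, so Comet is forced; the remaining 7 territories need at least 3 more distributors (each remaining distributor adds at most 3) — so at least 4 distributors are needed, and 4 is optimal.

4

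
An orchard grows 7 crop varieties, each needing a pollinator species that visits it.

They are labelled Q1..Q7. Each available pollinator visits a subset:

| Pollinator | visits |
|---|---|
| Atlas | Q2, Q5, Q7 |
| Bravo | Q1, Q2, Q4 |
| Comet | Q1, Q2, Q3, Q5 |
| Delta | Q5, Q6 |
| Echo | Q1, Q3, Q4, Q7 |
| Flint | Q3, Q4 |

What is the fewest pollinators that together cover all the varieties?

Bravo and Delta and Echo together: Bravo ∪ Delta ∪ Echo = {Q1, Q2, Q3, Q4, Q5, Q6, Q7} — every variety is covered.
Only Delta contains Q6, so Delta is forced; the remaining 5 varieties need at least 2 more pollinators (each remaining pollinator adds at most 4) — so at least 3 pollinators are needed, and 3 is optimal.

3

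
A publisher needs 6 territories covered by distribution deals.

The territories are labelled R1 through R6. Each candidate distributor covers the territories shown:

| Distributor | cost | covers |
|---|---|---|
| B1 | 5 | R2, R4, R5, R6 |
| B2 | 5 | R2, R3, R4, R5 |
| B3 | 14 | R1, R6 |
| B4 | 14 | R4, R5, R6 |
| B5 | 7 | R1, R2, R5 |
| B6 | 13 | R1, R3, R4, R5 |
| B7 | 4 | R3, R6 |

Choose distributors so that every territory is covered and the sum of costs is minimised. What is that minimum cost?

16

B1, B5, B7 together cover every territory (B1 ∪ B5 ∪ B7 = {R1, R2, R3, R4, R5, R6}); total cost 5 + 7 + 4 = 16.
No covering selection has total cost below 16.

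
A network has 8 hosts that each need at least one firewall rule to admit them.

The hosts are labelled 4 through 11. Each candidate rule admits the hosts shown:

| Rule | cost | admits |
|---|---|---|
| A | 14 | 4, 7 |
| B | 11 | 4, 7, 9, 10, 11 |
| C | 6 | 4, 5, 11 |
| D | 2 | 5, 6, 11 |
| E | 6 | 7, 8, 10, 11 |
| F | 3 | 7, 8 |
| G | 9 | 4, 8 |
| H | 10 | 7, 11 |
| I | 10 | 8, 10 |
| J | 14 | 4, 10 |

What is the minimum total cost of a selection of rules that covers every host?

B, D, F together cover every host (B ∪ D ∪ F = {4, 5, 6, 7, 8, 9, 10, 11}); total cost 11 + 2 + 3 = 16.
No covering selection has total cost below 16.

16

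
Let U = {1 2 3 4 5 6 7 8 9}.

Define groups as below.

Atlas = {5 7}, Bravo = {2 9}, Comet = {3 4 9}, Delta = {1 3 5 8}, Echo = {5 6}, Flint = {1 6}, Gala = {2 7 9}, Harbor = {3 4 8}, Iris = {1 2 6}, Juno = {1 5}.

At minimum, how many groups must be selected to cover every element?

4

Delta and Gala and Harbor and Iris together: Delta ∪ Gala ∪ Harbor ∪ Iris = {1, 2, 3, 4, 5, 6, 7, 8, 9} — every element is covered.
No 3 of the 10 groups cover everything (all 120 combinations miss at least one element), so 4 is optimal.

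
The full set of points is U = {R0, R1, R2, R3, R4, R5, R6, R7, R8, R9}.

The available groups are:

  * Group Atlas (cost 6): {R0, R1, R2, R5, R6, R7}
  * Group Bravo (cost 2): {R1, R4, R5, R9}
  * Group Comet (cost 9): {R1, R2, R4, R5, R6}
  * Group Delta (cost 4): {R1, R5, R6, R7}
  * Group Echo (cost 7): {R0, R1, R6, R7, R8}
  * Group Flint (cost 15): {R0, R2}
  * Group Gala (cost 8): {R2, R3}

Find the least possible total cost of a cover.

17

Bravo, Echo, Gala together cover every point (Bravo ∪ Echo ∪ Gala = {R0, R1, R2, R3, R4, R5, R6, R7, R8, R9}); total cost 2 + 7 + 8 = 17.
The greedy pick Bravo, Atlas, Echo, Gala costs 23; no covering selection beats 17.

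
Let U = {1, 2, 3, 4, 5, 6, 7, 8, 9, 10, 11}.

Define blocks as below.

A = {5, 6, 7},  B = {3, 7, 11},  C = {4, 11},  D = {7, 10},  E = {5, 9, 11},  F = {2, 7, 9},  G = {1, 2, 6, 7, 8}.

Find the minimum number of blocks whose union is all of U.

5

B and C and D and E and G together: B ∪ C ∪ D ∪ E ∪ G = {1, 2, 3, 4, 5, 6, 7, 8, 9, 10, 11} — every item is covered.
No 4 of the 7 blocks cover everything (all 35 combinations miss at least one item), so 5 is optimal.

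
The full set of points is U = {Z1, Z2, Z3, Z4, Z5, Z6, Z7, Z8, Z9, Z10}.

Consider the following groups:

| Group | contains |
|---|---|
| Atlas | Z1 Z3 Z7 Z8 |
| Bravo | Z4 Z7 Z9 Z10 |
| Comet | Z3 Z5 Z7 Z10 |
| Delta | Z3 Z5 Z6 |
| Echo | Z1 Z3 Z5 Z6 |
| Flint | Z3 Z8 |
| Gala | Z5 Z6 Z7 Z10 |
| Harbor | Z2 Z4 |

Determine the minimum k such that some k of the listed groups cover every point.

4

Bravo, Echo, Flint, and Harbor cover everything between them: the union {Z1, Z2, Z3, Z4, Z5, Z6, Z7, Z8, Z9, Z10} is all of U.
No 3 of the 8 groups cover everything (all 56 combinations miss at least one point), so 4 is optimal.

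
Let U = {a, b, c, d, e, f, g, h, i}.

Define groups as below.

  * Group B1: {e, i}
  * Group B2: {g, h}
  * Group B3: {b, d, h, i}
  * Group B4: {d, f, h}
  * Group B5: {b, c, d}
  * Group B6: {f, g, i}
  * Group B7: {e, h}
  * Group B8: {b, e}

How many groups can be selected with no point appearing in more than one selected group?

B1, B2, B5 are pairwise disjoint (B1={e,i}; B2={g,h}; B5={b,c,d}).
Every remaining group overlaps one of these, and no 4 of the listed groups are pairwise disjoint, so 3 is the maximum.

3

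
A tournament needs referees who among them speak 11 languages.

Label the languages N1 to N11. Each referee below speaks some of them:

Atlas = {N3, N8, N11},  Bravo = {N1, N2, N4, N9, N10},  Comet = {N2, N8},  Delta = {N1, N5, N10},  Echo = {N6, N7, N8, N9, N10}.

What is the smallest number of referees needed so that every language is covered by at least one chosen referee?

Atlas and Bravo and Delta and Echo together: Atlas ∪ Bravo ∪ Delta ∪ Echo = {N1, N2, N3, N4, N5, N6, N7, N8, N9, N10, N11} — every language is covered.
No 3 of the 5 referees cover everything (all 10 combinations miss at least one language), so 4 is optimal.

4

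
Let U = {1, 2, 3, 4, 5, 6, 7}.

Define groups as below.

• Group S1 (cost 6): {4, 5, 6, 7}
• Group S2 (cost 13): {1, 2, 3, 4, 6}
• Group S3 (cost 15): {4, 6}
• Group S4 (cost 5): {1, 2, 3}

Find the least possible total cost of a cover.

S1, S4 together cover every point (S1 ∪ S4 = {1, 2, 3, 4, 5, 6, 7}); total cost 6 + 5 = 11.
No covering selection has total cost below 11.

11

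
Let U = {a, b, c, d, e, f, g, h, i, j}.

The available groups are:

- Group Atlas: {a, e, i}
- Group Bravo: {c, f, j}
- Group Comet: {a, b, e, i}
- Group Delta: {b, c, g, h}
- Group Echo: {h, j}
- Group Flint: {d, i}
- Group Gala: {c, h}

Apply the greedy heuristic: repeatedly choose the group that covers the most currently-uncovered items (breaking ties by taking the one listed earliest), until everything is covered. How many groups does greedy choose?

Greedy: pick Comet (covers 4 new) → pick Bravo (covers 3 new) → pick Delta (covers 2 new) → pick Flint (covers 1 new). Total picks: 4.

4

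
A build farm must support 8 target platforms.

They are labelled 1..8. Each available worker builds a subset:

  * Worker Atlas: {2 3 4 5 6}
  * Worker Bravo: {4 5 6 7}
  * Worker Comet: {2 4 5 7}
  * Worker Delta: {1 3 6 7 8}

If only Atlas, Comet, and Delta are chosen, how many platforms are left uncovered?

0

Union of Atlas, Comet, Delta = {1, 2, 3, 4, 5, 6, 7, 8} — that's every platform, so 0 are uncovered.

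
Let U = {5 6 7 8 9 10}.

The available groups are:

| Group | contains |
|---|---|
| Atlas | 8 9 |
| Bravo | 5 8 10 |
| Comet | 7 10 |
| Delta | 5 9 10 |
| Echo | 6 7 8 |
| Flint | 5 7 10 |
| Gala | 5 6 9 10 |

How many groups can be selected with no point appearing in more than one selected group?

Delta, Echo are pairwise disjoint (Delta={5,9,10}; Echo={6,7,8}).
Every remaining group overlaps one of these, and no 3 of the listed groups are pairwise disjoint, so 2 is the maximum.

2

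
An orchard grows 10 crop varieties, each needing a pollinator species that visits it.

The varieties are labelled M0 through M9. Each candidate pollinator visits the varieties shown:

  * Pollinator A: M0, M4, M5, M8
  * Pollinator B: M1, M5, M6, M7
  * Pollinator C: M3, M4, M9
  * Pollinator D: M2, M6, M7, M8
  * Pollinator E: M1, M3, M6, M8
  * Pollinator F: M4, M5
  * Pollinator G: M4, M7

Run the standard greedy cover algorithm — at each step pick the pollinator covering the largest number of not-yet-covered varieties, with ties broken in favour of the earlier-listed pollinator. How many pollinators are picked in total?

4

Greedy: pick A (covers 4 new) → pick B (covers 3 new) → pick C (covers 2 new) → pick D (covers 1 new). Total picks: 4.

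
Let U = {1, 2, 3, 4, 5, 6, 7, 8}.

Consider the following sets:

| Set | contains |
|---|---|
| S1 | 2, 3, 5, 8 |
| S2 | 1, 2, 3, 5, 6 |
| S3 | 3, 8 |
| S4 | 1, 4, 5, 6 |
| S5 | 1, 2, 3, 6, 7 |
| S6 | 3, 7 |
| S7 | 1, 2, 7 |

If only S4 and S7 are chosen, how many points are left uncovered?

2

Union of S4, S7 = {1, 2, 4, 5, 6, 7}.
Not covered: 3, 8 — 2 points.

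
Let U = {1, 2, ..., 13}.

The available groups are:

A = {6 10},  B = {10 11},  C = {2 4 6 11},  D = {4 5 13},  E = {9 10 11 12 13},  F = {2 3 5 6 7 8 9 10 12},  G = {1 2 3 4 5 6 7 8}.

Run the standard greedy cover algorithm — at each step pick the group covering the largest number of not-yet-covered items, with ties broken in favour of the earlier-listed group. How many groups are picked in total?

Greedy: pick F (covers 9 new) → pick C (covers 2 new) → pick D (covers 1 new) → pick G (covers 1 new). Total picks: 4.
(The true minimum cover uses only 2 groups, so greedy is not optimal here.)

4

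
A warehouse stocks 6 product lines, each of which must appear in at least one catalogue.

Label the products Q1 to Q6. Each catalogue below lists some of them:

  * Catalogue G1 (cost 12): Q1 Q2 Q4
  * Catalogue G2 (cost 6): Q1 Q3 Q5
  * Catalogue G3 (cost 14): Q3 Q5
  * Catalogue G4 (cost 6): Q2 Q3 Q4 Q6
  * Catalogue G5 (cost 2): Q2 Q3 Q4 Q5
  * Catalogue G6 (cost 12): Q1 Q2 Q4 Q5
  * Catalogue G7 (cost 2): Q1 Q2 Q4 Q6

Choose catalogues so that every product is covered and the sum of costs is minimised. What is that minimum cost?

G5, G7 together cover every product (G5 ∪ G7 = {Q1, Q2, Q3, Q4, Q5, Q6}); total cost 2 + 2 = 4.
No covering selection has total cost below 4.

4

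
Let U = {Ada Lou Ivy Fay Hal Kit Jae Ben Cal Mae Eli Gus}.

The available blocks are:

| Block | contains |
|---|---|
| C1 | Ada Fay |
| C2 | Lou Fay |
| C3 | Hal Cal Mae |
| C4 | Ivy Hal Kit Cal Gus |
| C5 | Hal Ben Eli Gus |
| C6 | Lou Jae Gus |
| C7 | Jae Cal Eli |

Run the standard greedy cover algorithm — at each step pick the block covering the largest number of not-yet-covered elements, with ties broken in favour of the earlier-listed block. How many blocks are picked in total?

Greedy: pick C4 (covers 5 new) → pick C1 (covers 2 new) → pick C5 (covers 2 new) → pick C6 (covers 2 new) → pick C3 (covers 1 new). Total picks: 5.

5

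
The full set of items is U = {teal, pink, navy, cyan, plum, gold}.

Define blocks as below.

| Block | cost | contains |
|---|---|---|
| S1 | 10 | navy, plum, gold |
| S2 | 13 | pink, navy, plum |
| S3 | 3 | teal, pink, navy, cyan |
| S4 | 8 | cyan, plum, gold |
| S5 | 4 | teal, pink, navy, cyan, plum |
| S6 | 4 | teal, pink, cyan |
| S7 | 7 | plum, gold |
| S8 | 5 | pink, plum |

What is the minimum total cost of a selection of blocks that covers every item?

10

S3, S7 together cover every item (S3 ∪ S7 = {teal, pink, navy, cyan, plum, gold}); total cost 3 + 7 = 10.
No covering selection has total cost below 10.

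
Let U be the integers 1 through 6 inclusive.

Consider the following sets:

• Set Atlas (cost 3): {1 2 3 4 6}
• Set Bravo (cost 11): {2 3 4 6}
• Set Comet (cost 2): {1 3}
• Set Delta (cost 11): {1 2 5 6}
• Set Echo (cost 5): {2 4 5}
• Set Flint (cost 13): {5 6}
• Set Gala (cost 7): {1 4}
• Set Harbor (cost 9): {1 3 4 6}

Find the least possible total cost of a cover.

Atlas, Echo together cover every point (Atlas ∪ Echo = {1, 2, 3, 4, 5, 6}); total cost 3 + 5 = 8.
No covering selection has total cost below 8.

8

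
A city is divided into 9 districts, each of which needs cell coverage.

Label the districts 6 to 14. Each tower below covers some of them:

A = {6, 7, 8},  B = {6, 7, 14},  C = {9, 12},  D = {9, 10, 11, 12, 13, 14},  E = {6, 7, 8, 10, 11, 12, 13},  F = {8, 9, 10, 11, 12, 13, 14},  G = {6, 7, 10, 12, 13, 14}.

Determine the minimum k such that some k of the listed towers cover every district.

E and F together: E ∪ F = {6, 7, 8, 9, 10, 11, 12, 13, 14} — every district is covered.
No single tower has all 9 districts (the largest, E, has 7), so 2 is optimal.

2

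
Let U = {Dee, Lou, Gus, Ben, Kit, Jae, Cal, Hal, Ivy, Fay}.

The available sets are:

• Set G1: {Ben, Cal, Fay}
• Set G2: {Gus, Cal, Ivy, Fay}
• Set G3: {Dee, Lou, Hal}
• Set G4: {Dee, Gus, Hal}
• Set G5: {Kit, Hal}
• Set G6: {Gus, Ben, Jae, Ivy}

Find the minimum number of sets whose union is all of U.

Take {G1, G3, G5, G6}. Their union is {Dee, Lou, Gus, Ben, Kit, Jae, Cal, Hal, Ivy, Fay}, which is all 10 points.
No 3 of the 6 sets cover everything (all 20 combinations miss at least one point), so 4 is optimal.

4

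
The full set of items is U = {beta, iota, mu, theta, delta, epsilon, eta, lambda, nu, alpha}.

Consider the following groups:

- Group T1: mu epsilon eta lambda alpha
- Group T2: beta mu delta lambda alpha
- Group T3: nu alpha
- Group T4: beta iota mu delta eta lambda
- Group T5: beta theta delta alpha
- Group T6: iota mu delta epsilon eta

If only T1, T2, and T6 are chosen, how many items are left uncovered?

2

Union of T1, T2, T6 = {beta, iota, mu, delta, epsilon, eta, lambda, alpha}.
Not covered: theta, nu — 2 items.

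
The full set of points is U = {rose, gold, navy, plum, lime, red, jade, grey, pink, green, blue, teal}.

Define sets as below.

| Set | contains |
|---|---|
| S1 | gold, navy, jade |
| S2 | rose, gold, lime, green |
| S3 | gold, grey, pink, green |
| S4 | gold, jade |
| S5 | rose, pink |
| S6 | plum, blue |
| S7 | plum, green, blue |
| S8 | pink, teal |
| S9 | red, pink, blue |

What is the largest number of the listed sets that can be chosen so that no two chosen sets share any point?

S1, S6, S8 are pairwise disjoint (S1={gold,navy,jade}; S6={plum,blue}; S8={pink,teal}).
Every remaining set overlaps one of these, and no 4 of the listed sets are pairwise disjoint, so 3 is the maximum.

3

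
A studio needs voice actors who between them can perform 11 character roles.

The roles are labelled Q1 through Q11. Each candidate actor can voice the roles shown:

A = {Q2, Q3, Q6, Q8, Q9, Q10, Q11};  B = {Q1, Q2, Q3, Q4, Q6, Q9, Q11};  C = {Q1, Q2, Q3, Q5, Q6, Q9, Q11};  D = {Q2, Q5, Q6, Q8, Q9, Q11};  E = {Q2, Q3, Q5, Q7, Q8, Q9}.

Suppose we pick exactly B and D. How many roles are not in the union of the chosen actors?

Union of B, D = {Q1, Q2, Q3, Q4, Q5, Q6, Q8, Q9, Q11}.
Not covered: Q7, Q10 — 2 roles.

2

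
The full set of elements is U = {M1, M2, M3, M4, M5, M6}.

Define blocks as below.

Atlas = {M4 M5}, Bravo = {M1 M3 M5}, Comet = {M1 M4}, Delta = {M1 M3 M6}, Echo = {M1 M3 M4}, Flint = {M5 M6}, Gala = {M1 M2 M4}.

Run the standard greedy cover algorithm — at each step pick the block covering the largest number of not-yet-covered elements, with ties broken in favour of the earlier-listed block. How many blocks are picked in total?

Greedy: pick Bravo (covers 3 new) → pick Gala (covers 2 new) → pick Delta (covers 1 new). Total picks: 3.

3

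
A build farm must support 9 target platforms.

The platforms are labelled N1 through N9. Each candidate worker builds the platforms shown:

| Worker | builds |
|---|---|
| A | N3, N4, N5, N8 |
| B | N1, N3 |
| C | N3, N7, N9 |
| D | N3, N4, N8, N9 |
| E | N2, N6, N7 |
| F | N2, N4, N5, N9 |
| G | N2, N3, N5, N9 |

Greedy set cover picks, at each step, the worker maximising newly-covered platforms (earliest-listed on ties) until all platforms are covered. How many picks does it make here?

4

Greedy: pick A (covers 4 new) → pick E (covers 3 new) → pick B (covers 1 new) → pick C (covers 1 new). Total picks: 4.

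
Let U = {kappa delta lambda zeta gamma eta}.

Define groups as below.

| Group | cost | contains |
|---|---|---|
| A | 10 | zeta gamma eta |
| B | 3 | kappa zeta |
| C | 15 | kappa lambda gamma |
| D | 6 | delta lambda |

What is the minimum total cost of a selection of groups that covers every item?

A, B, D together cover every item (A ∪ B ∪ D = {kappa, delta, lambda, zeta, gamma, eta}); total cost 10 + 3 + 6 = 19.
No covering selection has total cost below 19.

19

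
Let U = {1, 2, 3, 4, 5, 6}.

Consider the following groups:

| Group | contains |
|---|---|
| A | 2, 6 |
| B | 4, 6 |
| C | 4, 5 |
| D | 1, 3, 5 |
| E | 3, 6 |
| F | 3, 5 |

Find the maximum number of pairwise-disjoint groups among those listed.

A, F are pairwise disjoint (A={2,6}; F={3,5}).
Every remaining group overlaps one of these, and no 3 of the listed groups are pairwise disjoint, so 2 is the maximum.

2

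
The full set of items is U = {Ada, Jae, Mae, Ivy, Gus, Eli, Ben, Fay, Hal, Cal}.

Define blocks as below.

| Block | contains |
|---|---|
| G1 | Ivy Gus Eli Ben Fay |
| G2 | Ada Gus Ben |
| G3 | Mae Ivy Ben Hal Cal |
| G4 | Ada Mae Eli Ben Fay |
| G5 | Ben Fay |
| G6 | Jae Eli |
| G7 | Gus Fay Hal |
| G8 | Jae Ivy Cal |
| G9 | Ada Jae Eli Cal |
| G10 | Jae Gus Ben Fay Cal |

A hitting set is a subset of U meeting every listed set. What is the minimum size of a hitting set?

3

Take H = {Jae, Gus, Ben}. Each listed block contains at least one of these, so H is a hitting set of size 3.
No choice of 2 items meets every block, so 3 is the minimum.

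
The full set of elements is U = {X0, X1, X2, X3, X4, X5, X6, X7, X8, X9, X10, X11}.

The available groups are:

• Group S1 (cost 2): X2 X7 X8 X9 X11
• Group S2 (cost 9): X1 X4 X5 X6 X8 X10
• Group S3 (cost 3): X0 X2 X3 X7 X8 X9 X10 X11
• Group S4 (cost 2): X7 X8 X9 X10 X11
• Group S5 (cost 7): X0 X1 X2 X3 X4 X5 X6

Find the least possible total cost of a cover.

S4, S5 together cover every element (S4 ∪ S5 = {X0, X1, X2, X3, X4, X5, X6, X7, X8, X9, X10, X11}); total cost 2 + 7 = 9.
The greedy pick S3, S5 costs 10; no covering selection beats 9.

9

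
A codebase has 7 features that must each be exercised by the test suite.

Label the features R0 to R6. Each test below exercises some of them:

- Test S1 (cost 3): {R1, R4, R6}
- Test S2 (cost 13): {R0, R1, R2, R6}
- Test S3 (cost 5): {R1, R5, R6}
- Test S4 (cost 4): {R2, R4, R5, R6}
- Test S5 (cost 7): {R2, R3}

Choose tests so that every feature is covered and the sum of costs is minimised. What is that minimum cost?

24

S2, S4, S5 together cover every feature (S2 ∪ S4 ∪ S5 = {R0, R1, R2, R3, R4, R5, R6}); total cost 13 + 4 + 7 = 24.
The greedy pick S1, S4, S5, S2 costs 27; no covering selection beats 24.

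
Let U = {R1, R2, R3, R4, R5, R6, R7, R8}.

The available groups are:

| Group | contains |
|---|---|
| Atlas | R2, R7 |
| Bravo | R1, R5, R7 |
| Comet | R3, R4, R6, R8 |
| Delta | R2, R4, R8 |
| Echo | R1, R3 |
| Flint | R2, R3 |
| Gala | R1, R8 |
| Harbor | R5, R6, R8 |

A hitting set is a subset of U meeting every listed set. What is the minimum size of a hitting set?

3

Take H = {R1, R2, R6}. Each listed group contains at least one of these, so H is a hitting set of size 3.
The groups Atlas, Echo, Harbor are pairwise disjoint, so any hitting set needs a separate point for each — at least 3. Hence 3 is optimal.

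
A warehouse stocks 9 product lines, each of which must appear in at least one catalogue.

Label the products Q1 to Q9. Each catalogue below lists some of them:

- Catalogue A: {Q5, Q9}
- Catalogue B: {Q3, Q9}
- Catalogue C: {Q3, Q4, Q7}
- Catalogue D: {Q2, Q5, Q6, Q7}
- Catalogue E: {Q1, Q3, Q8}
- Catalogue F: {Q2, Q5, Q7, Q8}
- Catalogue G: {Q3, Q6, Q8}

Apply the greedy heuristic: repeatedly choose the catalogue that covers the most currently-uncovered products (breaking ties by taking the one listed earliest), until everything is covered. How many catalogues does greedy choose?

4

Greedy: pick D (covers 4 new) → pick E (covers 3 new) → pick A (covers 1 new) → pick C (covers 1 new). Total picks: 4.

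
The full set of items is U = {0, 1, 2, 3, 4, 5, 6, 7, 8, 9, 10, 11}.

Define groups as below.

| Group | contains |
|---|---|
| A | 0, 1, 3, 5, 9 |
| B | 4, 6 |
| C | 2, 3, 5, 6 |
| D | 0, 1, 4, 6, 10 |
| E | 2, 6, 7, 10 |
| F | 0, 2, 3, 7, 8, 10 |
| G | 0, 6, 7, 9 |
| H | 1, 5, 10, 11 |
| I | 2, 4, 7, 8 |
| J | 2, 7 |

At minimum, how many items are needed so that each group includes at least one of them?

3

The 3 items {4, 5, 7} hit every group.
The groups B, H, J are pairwise disjoint, so any hitting set needs a separate item for each — at least 3. Hence 3 is optimal.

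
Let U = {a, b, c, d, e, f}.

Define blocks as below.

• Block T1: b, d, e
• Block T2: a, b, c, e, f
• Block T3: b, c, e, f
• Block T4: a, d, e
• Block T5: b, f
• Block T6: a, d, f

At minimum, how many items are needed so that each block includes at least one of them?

H = {a, b} meets every block (each contains at least one member of H), and |H| = 2.
The blocks T4, T5 are pairwise disjoint, so any hitting set needs a separate item for each — at least 2. Hence 2 is optimal.

2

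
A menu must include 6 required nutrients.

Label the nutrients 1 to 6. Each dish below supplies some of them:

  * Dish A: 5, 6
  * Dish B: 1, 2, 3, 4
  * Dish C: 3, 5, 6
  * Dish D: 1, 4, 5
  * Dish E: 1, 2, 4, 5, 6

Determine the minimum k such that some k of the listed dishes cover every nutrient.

2

Take {C, E}. Their union is {1, 2, 3, 4, 5, 6}, which is all 6 nutrients.
No single dish has all 6 nutrients (the largest, E, has 5), so 2 is optimal.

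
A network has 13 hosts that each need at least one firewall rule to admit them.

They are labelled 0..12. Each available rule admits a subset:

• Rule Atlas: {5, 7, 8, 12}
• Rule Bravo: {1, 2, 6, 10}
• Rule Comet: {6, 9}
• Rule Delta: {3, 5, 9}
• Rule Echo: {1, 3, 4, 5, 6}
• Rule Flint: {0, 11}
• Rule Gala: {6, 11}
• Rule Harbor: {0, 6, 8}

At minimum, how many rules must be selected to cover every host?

5

Take {Atlas, Bravo, Delta, Echo, Flint}. Their union is {0, 1, 2, 3, 4, 5, 6, 7, 8, 9, 10, 11, 12}, which is all 13 hosts.
No 4 of the 8 rules cover everything (all 70 combinations miss at least one host), so 5 is optimal.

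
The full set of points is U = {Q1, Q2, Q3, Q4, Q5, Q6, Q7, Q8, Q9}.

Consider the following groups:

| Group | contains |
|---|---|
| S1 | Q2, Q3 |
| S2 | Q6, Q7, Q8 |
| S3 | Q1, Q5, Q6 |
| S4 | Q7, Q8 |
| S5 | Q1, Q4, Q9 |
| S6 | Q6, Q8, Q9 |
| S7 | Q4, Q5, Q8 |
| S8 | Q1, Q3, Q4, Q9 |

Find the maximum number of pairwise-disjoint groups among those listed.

S1, S3, S4 are pairwise disjoint (S1={Q2,Q3}; S3={Q1,Q5,Q6}; S4={Q7,Q8}).
Every remaining group overlaps one of these, and no 4 of the listed groups are pairwise disjoint, so 3 is the maximum.

3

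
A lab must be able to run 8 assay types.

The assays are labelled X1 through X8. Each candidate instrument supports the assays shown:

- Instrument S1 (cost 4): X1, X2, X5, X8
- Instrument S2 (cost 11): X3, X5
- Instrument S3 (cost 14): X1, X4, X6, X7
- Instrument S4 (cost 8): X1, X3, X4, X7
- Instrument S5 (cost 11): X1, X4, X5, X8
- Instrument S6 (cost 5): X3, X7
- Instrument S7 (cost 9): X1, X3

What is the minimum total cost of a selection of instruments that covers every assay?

S1, S3, S6 together cover every assay (S1 ∪ S3 ∪ S6 = {X1, X2, X3, X4, X5, X6, X7, X8}); total cost 4 + 14 + 5 = 23.
No covering selection has total cost below 23.

23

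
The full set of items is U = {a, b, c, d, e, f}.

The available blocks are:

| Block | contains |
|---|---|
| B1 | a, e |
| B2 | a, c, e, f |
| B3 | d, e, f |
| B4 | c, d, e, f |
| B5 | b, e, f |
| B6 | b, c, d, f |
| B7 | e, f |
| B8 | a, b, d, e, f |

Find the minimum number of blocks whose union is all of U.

2

B2 and B8 cover everything between them: the union {a, b, c, d, e, f} is all of U.
No single block has all 6 items (the largest, B8, has 5), so 2 is optimal.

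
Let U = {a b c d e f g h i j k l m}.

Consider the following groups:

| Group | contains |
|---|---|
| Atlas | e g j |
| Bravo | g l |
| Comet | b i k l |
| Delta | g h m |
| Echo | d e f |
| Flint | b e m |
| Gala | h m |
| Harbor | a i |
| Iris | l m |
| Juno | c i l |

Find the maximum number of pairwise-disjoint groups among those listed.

4

Bravo, Echo, Gala, Harbor are pairwise disjoint (Bravo={g,l}; Echo={d,e,f}; Gala={h,m}; Harbor={a,i}).
Every remaining group overlaps one of these, and no 5 of the listed groups are pairwise disjoint, so 4 is the maximum.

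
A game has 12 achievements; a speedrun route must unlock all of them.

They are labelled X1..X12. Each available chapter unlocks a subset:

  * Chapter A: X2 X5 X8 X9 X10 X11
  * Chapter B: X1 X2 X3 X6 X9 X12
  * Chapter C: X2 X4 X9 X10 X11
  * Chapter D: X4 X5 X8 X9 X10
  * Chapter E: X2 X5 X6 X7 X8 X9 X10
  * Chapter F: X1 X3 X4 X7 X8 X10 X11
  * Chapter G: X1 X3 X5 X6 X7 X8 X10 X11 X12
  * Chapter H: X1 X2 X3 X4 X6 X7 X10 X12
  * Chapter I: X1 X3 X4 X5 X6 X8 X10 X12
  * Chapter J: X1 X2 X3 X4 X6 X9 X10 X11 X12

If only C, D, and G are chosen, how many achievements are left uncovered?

Union of C, D, G = {X1, X2, X3, X4, X5, X6, X7, X8, X9, X10, X11, X12} — that's every achievement, so 0 are uncovered.

0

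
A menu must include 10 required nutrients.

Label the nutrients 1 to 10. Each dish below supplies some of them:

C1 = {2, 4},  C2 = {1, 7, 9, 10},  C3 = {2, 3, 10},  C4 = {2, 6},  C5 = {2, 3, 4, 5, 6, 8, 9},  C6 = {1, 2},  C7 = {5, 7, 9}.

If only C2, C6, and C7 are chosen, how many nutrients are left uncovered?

Union of C2, C6, C7 = {1, 2, 5, 7, 9, 10}.
Not covered: 3, 4, 6, 8 — 4 nutrients.

4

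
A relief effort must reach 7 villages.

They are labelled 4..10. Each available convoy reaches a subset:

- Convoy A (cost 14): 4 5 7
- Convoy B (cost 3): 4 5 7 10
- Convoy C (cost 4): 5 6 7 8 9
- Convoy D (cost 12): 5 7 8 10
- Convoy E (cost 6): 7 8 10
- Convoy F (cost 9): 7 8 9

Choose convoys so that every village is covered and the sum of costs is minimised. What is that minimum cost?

7

B, C together cover every village (B ∪ C = {4, 5, 6, 7, 8, 9, 10}); total cost 3 + 4 = 7.
No covering selection has total cost below 7.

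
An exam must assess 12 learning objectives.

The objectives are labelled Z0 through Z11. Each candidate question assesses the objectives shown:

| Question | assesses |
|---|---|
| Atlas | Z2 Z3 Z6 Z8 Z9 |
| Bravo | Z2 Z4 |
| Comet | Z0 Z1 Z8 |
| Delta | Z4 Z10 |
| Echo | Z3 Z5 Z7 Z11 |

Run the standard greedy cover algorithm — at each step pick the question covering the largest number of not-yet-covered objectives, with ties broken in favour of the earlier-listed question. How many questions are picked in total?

Greedy: pick Atlas (covers 5 new) → pick Echo (covers 3 new) → pick Comet (covers 2 new) → pick Delta (covers 2 new). Total picks: 4.

4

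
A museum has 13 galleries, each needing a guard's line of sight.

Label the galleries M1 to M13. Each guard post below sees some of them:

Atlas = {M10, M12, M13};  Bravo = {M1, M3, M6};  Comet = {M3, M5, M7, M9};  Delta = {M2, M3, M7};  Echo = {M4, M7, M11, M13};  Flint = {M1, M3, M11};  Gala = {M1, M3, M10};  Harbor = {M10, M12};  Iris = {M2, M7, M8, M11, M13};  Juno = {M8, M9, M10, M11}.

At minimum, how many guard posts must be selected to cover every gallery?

Take {Atlas, Bravo, Comet, Echo, Iris}. Their union is {M1, M2, M3, M4, M5, M6, M7, M8, M9, M10, M11, M12, M13}, which is all 13 galleries.
No 4 of the 10 guard posts cover everything (all 210 combinations miss at least one gallery), so 5 is optimal.

5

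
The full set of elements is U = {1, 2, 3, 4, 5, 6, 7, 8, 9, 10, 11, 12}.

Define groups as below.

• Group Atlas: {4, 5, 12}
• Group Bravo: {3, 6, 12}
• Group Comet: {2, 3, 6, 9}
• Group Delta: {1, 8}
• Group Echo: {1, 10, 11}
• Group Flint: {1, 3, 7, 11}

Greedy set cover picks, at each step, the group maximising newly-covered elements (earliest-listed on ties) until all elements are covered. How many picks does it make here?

5

Greedy: pick Comet (covers 4 new) → pick Atlas (covers 3 new) → pick Echo (covers 3 new) → pick Delta (covers 1 new) → pick Flint (covers 1 new). Total picks: 5.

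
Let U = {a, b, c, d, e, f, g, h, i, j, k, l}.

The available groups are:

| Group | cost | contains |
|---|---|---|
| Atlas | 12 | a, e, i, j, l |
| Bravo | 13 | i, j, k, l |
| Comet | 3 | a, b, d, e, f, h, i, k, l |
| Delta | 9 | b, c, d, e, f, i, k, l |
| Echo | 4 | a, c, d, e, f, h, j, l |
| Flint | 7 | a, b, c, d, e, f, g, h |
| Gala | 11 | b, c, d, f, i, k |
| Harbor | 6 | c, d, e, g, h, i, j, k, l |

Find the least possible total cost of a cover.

9

Comet, Harbor together cover every element (Comet ∪ Harbor = {a, b, c, d, e, f, g, h, i, j, k, l}); total cost 3 + 6 = 9.
The greedy pick Comet, Echo, Harbor costs 13; no covering selection beats 9.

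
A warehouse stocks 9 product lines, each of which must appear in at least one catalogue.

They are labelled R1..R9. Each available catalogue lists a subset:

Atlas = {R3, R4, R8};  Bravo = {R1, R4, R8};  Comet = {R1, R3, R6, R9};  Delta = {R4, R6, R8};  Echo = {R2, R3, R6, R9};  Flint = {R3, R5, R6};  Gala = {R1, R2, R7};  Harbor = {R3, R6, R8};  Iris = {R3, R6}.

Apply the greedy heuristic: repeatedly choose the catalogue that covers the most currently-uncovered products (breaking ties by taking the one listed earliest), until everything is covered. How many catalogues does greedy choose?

4

Greedy: pick Comet (covers 4 new) → pick Atlas (covers 2 new) → pick Gala (covers 2 new) → pick Flint (covers 1 new). Total picks: 4.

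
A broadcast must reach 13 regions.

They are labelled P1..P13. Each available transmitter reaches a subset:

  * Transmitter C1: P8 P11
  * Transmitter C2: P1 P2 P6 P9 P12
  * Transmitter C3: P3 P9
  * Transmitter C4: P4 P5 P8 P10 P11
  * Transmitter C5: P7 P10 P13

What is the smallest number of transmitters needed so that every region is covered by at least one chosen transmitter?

Take {C2, C3, C4, C5}. Their union is {P1, P2, P3, P4, P5, P6, P7, P8, P9, P10, P11, P12, P13}, which is all 13 regions.
Only C3 contains P3, so C3 is forced; the remaining 11 regions need at least 3 more transmitters (each remaining transmitter adds at most 5) — so at least 4 transmitters are needed, and 4 is optimal.

4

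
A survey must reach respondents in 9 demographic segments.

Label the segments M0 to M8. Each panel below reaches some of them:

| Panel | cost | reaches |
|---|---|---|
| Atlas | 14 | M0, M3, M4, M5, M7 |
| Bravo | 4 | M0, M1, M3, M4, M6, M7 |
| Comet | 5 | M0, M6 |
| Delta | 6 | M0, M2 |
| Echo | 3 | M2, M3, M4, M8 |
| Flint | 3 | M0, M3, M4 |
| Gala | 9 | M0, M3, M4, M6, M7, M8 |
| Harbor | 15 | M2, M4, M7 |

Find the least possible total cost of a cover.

21

Atlas, Bravo, Echo together cover every segment (Atlas ∪ Bravo ∪ Echo = {M0, M1, M2, M3, M4, M5, M6, M7, M8}); total cost 14 + 4 + 3 = 21.
No covering selection has total cost below 21.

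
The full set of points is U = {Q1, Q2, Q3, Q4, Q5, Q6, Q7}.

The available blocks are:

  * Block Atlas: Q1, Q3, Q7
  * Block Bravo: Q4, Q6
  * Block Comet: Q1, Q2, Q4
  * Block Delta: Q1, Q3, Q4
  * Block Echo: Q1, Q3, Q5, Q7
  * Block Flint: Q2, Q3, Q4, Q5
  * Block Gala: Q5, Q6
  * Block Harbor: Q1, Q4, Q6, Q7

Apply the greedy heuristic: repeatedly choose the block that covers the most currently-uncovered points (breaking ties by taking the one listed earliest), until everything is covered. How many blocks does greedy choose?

Greedy: pick Echo (covers 4 new) → pick Bravo (covers 2 new) → pick Comet (covers 1 new). Total picks: 3.
(The true minimum cover uses only 2 blocks, so greedy is not optimal here.)

3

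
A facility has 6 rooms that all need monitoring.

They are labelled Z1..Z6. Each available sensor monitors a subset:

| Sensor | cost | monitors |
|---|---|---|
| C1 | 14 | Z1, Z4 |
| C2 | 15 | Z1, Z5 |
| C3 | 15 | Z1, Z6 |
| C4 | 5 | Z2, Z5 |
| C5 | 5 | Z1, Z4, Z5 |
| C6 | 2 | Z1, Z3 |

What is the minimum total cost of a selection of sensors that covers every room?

27

C3, C4, C5, C6 together cover every room (C3 ∪ C4 ∪ C5 ∪ C6 = {Z1, Z2, Z3, Z4, Z5, Z6}); total cost 15 + 5 + 5 + 2 = 27.
No covering selection has total cost below 27.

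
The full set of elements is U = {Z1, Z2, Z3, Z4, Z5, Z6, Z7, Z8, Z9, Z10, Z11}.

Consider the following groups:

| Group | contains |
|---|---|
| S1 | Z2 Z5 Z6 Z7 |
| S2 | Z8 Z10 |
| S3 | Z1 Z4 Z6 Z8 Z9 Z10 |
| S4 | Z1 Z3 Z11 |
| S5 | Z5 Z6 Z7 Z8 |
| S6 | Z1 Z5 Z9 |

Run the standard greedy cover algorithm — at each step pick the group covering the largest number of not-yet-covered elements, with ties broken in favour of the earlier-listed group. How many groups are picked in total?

3

Greedy: pick S3 (covers 6 new) → pick S1 (covers 3 new) → pick S4 (covers 2 new). Total picks: 3.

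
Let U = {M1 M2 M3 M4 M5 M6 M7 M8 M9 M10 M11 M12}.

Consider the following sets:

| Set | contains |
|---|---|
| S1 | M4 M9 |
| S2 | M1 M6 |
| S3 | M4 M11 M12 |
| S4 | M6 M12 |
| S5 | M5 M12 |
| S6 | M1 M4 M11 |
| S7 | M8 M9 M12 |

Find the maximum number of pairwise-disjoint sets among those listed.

3

S1, S2, S5 are pairwise disjoint (S1={M4,M9}; S2={M1,M6}; S5={M5,M12}).
Every remaining set overlaps one of these, and no 4 of the listed sets are pairwise disjoint, so 3 is the maximum.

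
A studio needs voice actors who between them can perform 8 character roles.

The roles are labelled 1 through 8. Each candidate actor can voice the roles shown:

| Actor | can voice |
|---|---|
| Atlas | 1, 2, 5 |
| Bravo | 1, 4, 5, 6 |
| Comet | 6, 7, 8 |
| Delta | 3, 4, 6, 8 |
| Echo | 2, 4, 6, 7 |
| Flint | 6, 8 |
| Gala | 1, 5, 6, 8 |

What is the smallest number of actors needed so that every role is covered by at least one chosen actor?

Bravo and Delta and Echo together: Bravo ∪ Delta ∪ Echo = {1, 2, 3, 4, 5, 6, 7, 8} — every role is covered.
Only Delta contains 3, so Delta is forced; the remaining 4 roles need at least 2 more actors (each remaining actor adds at most 3) — so at least 3 actors are needed, and 3 is optimal.

3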